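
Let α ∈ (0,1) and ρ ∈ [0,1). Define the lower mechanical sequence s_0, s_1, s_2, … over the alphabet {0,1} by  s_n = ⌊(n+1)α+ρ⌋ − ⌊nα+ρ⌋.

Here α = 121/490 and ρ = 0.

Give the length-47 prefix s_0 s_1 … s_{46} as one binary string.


n=0: ⌊(1·121)/490⌋ − ⌊(0·121)/490⌋ = ⌊121/490⌋ − ⌊0/490⌋ = 0 − 0 = 0
n=1: ⌊(2·121)/490⌋ − ⌊(1·121)/490⌋ = ⌊242/490⌋ − ⌊121/490⌋ = 0 − 0 = 0
n=2: ⌊(3·121)/490⌋ − ⌊(2·121)/490⌋ = ⌊363/490⌋ − ⌊242/490⌋ = 0 − 0 = 0
n=3: ⌊(4·121)/490⌋ − ⌊(3·121)/490⌋ = ⌊484/490⌋ − ⌊363/490⌋ = 0 − 0 = 0
n=4: ⌊(5·121)/490⌋ − ⌊(4·121)/490⌋ = ⌊605/490⌋ − ⌊484/490⌋ = 1 − 0 = 1
n=5: ⌊(6·121)/490⌋ − ⌊(5·121)/490⌋ = ⌊726/490⌋ − ⌊605/490⌋ = 1 − 1 = 0
n=6: ⌊(7·121)/490⌋ − ⌊(6·121)/490⌋ = ⌊847/490⌋ − ⌊726/490⌋ = 1 − 1 = 0
n=7: ⌊(8·121)/490⌋ − ⌊(7·121)/490⌋ = ⌊968/490⌋ − ⌊847/490⌋ = 1 − 1 = 0
n=8: ⌊(9·121)/490⌋ − ⌊(8·121)/490⌋ = ⌊1089/490⌋ − ⌊968/490⌋ = 2 − 1 = 1
n=9: ⌊(10·121)/490⌋ − ⌊(9·121)/490⌋ = ⌊1210/490⌋ − ⌊1089/490⌋ = 2 − 2 = 0
n=10: ⌊(11·121)/490⌋ − ⌊(10·121)/490⌋ = ⌊1331/490⌋ − ⌊1210/490⌋ = 2 − 2 = 0
n=11: ⌊(12·121)/490⌋ − ⌊(11·121)/490⌋ = ⌊1452/490⌋ − ⌊1331/490⌋ = 2 − 2 = 0
n=12: ⌊(13·121)/490⌋ − ⌊(12·121)/490⌋ = ⌊1573/490⌋ − ⌊1452/490⌋ = 3 − 2 = 1
n=13: ⌊(14·121)/490⌋ − ⌊(13·121)/490⌋ = ⌊1694/490⌋ − ⌊1573/490⌋ = 3 − 3 = 0
n=14: ⌊(15·121)/490⌋ − ⌊(14·121)/490⌋ = ⌊1815/490⌋ − ⌊1694/490⌋ = 3 − 3 = 0
n=15: ⌊(16·121)/490⌋ − ⌊(15·121)/490⌋ = ⌊1936/490⌋ − ⌊1815/490⌋ = 3 − 3 = 0
n=16: ⌊(17·121)/490⌋ − ⌊(16·121)/490⌋ = ⌊2057/490⌋ − ⌊1936/490⌋ = 4 − 3 = 1
n=17: ⌊(18·121)/490⌋ − ⌊(17·121)/490⌋ = ⌊2178/490⌋ − ⌊2057/490⌋ = 4 − 4 = 0
n=18: ⌊(19·121)/490⌋ − ⌊(18·121)/490⌋ = ⌊2299/490⌋ − ⌊2178/490⌋ = 4 − 4 = 0
n=19: ⌊(20·121)/490⌋ − ⌊(19·121)/490⌋ = ⌊2420/490⌋ − ⌊2299/490⌋ = 4 − 4 = 0
n=20: ⌊(21·121)/490⌋ − ⌊(20·121)/490⌋ = ⌊2541/490⌋ − ⌊2420/490⌋ = 5 − 4 = 1
n=21: ⌊(22·121)/490⌋ − ⌊(21·121)/490⌋ = ⌊2662/490⌋ − ⌊2541/490⌋ = 5 − 5 = 0
n=22: ⌊(23·121)/490⌋ − ⌊(22·121)/490⌋ = ⌊2783/490⌋ − ⌊2662/490⌋ = 5 − 5 = 0
n=23: ⌊(24·121)/490⌋ − ⌊(23·121)/490⌋ = ⌊2904/490⌋ − ⌊2783/490⌋ = 5 − 5 = 0
n=24: ⌊(25·121)/490⌋ − ⌊(24·121)/490⌋ = ⌊3025/490⌋ − ⌊2904/490⌋ = 6 − 5 = 1
n=25: ⌊(26·121)/490⌋ − ⌊(25·121)/490⌋ = ⌊3146/490⌋ − ⌊3025/490⌋ = 6 − 6 = 0
n=26: ⌊(27·121)/490⌋ − ⌊(26·121)/490⌋ = ⌊3267/490⌋ − ⌊3146/490⌋ = 6 − 6 = 0
n=27: ⌊(28·121)/490⌋ − ⌊(27·121)/490⌋ = ⌊3388/490⌋ − ⌊3267/490⌋ = 6 − 6 = 0
n=28: ⌊(29·121)/490⌋ − ⌊(28·121)/490⌋ = ⌊3509/490⌋ − ⌊3388/490⌋ = 7 − 6 = 1
n=29: ⌊(30·121)/490⌋ − ⌊(29·121)/490⌋ = ⌊3630/490⌋ − ⌊3509/490⌋ = 7 − 7 = 0
n=30: ⌊(31·121)/490⌋ − ⌊(30·121)/490⌋ = ⌊3751/490⌋ − ⌊3630/490⌋ = 7 − 7 = 0
n=31: ⌊(32·121)/490⌋ − ⌊(31·121)/490⌋ = ⌊3872/490⌋ − ⌊3751/490⌋ = 7 − 7 = 0
n=32: ⌊(33·121)/490⌋ − ⌊(32·121)/490⌋ = ⌊3993/490⌋ − ⌊3872/490⌋ = 8 − 7 = 1
n=33: ⌊(34·121)/490⌋ − ⌊(33·121)/490⌋ = ⌊4114/490⌋ − ⌊3993/490⌋ = 8 − 8 = 0
n=34: ⌊(35·121)/490⌋ − ⌊(34·121)/490⌋ = ⌊4235/490⌋ − ⌊4114/490⌋ = 8 − 8 = 0
n=35: ⌊(36·121)/490⌋ − ⌊(35·121)/490⌋ = ⌊4356/490⌋ − ⌊4235/490⌋ = 8 − 8 = 0
n=36: ⌊(37·121)/490⌋ − ⌊(36·121)/490⌋ = ⌊4477/490⌋ − ⌊4356/490⌋ = 9 − 8 = 1
n=37: ⌊(38·121)/490⌋ − ⌊(37·121)/490⌋ = ⌊4598/490⌋ − ⌊4477/490⌋ = 9 − 9 = 0
n=38: ⌊(39·121)/490⌋ − ⌊(38·121)/490⌋ = ⌊4719/490⌋ − ⌊4598/490⌋ = 9 − 9 = 0
n=39: ⌊(40·121)/490⌋ − ⌊(39·121)/490⌋ = ⌊4840/490⌋ − ⌊4719/490⌋ = 9 − 9 = 0
n=40: ⌊(41·121)/490⌋ − ⌊(40·121)/490⌋ = ⌊4961/490⌋ − ⌊4840/490⌋ = 10 − 9 = 1
n=41: ⌊(42·121)/490⌋ − ⌊(41·121)/490⌋ = ⌊5082/490⌋ − ⌊4961/490⌋ = 10 − 10 = 0
n=42: ⌊(43·121)/490⌋ − ⌊(42·121)/490⌋ = ⌊5203/490⌋ − ⌊5082/490⌋ = 10 − 10 = 0
n=43: ⌊(44·121)/490⌋ − ⌊(43·121)/490⌋ = ⌊5324/490⌋ − ⌊5203/490⌋ = 10 − 10 = 0
n=44: ⌊(45·121)/490⌋ − ⌊(44·121)/490⌋ = ⌊5445/490⌋ − ⌊5324/490⌋ = 11 − 10 = 1
n=45: ⌊(46·121)/490⌋ − ⌊(45·121)/490⌋ = ⌊5566/490⌋ − ⌊5445/490⌋ = 11 − 11 = 0
n=46: ⌊(47·121)/490⌋ − ⌊(46·121)/490⌋ = ⌊5687/490⌋ − ⌊5566/490⌋ = 11 − 11 = 0

00001000100010001000100010001000100010001000100


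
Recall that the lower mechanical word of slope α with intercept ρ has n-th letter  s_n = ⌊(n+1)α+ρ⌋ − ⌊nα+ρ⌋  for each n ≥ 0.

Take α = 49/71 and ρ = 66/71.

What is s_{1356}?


(n+1)α + ρ = (1357·49 + 66) / 71 = 66559/71
nα + ρ     = (1356·49 + 66) / 71 = 66510/71
⌊66559/71⌋ = 937,  ⌊66510/71⌋ = 936
s_{1356} = 937 − 936 = 1

1


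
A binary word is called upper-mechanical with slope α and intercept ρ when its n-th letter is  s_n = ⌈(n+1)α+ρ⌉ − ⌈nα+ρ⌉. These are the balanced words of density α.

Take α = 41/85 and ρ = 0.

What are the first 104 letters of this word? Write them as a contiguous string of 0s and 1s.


10101010101010101010101010100101010101010101010101010101001010101010101010101010101001010101010101010101

n=0: ⌈(1·41)/85⌉ − ⌈(0·41)/85⌉ = ⌈41/85⌉ − ⌈0/85⌉ = 1 − 0 = 1
n=1: ⌈(2·41)/85⌉ − ⌈(1·41)/85⌉ = ⌈82/85⌉ − ⌈41/85⌉ = 1 − 1 = 0
n=2: ⌈(3·41)/85⌉ − ⌈(2·41)/85⌉ = ⌈123/85⌉ − ⌈82/85⌉ = 2 − 1 = 1
n=3: ⌈(4·41)/85⌉ − ⌈(3·41)/85⌉ = ⌈164/85⌉ − ⌈123/85⌉ = 2 − 2 = 0
n=4: ⌈(5·41)/85⌉ − ⌈(4·41)/85⌉ = ⌈205/85⌉ − ⌈164/85⌉ = 3 − 2 = 1
n=5: ⌈(6·41)/85⌉ − ⌈(5·41)/85⌉ = ⌈246/85⌉ − ⌈205/85⌉ = 3 − 3 = 0
n=6: ⌈(7·41)/85⌉ − ⌈(6·41)/85⌉ = ⌈287/85⌉ − ⌈246/85⌉ = 4 − 3 = 1
n=7: ⌈(8·41)/85⌉ − ⌈(7·41)/85⌉ = ⌈328/85⌉ − ⌈287/85⌉ = 4 − 4 = 0
n=8: ⌈(9·41)/85⌉ − ⌈(8·41)/85⌉ = ⌈369/85⌉ − ⌈328/85⌉ = 5 − 4 = 1
n=9: ⌈(10·41)/85⌉ − ⌈(9·41)/85⌉ = ⌈410/85⌉ − ⌈369/85⌉ = 5 − 5 = 0
n=10: ⌈(11·41)/85⌉ − ⌈(10·41)/85⌉ = ⌈451/85⌉ − ⌈410/85⌉ = 6 − 5 = 1
n=11: ⌈(12·41)/85⌉ − ⌈(11·41)/85⌉ = ⌈492/85⌉ − ⌈451/85⌉ = 6 − 6 = 0
n=12: ⌈(13·41)/85⌉ − ⌈(12·41)/85⌉ = ⌈533/85⌉ − ⌈492/85⌉ = 7 − 6 = 1
n=13: ⌈(14·41)/85⌉ − ⌈(13·41)/85⌉ = ⌈574/85⌉ − ⌈533/85⌉ = 7 − 7 = 0
n=14: ⌈(15·41)/85⌉ − ⌈(14·41)/85⌉ = ⌈615/85⌉ − ⌈574/85⌉ = 8 − 7 = 1
n=15: ⌈(16·41)/85⌉ − ⌈(15·41)/85⌉ = ⌈656/85⌉ − ⌈615/85⌉ = 8 − 8 = 0
n=16: ⌈(17·41)/85⌉ − ⌈(16·41)/85⌉ = ⌈697/85⌉ − ⌈656/85⌉ = 9 − 8 = 1
n=17: ⌈(18·41)/85⌉ − ⌈(17·41)/85⌉ = ⌈738/85⌉ − ⌈697/85⌉ = 9 − 9 = 0
n=18: ⌈(19·41)/85⌉ − ⌈(18·41)/85⌉ = ⌈779/85⌉ − ⌈738/85⌉ = 10 − 9 = 1
n=19: ⌈(20·41)/85⌉ − ⌈(19·41)/85⌉ = ⌈820/85⌉ − ⌈779/85⌉ = 10 − 10 = 0
n=20: ⌈(21·41)/85⌉ − ⌈(20·41)/85⌉ = ⌈861/85⌉ − ⌈820/85⌉ = 11 − 10 = 1
n=21: ⌈(22·41)/85⌉ − ⌈(21·41)/85⌉ = ⌈902/85⌉ − ⌈861/85⌉ = 11 − 11 = 0
n=22: ⌈(23·41)/85⌉ − ⌈(22·41)/85⌉ = ⌈943/85⌉ − ⌈902/85⌉ = 12 − 11 = 1
n=23: ⌈(24·41)/85⌉ − ⌈(23·41)/85⌉ = ⌈984/85⌉ − ⌈943/85⌉ = 12 − 12 = 0
n=24: ⌈(25·41)/85⌉ − ⌈(24·41)/85⌉ = ⌈1025/85⌉ − ⌈984/85⌉ = 13 − 12 = 1
n=25: ⌈(26·41)/85⌉ − ⌈(25·41)/85⌉ = ⌈1066/85⌉ − ⌈1025/85⌉ = 13 − 13 = 0
n=26: ⌈(27·41)/85⌉ − ⌈(26·41)/85⌉ = ⌈1107/85⌉ − ⌈1066/85⌉ = 14 − 13 = 1
n=27: ⌈(28·41)/85⌉ − ⌈(27·41)/85⌉ = ⌈1148/85⌉ − ⌈1107/85⌉ = 14 − 14 = 0
n=28: ⌈(29·41)/85⌉ − ⌈(28·41)/85⌉ = ⌈1189/85⌉ − ⌈1148/85⌉ = 14 − 14 = 0
n=29: ⌈(30·41)/85⌉ − ⌈(29·41)/85⌉ = ⌈1230/85⌉ − ⌈1189/85⌉ = 15 − 14 = 1
n=30: ⌈(31·41)/85⌉ − ⌈(30·41)/85⌉ = ⌈1271/85⌉ − ⌈1230/85⌉ = 15 − 15 = 0
n=31: ⌈(32·41)/85⌉ − ⌈(31·41)/85⌉ = ⌈1312/85⌉ − ⌈1271/85⌉ = 16 − 15 = 1
n=32: ⌈(33·41)/85⌉ − ⌈(32·41)/85⌉ = ⌈1353/85⌉ − ⌈1312/85⌉ = 16 − 16 = 0
n=33: ⌈(34·41)/85⌉ − ⌈(33·41)/85⌉ = ⌈1394/85⌉ − ⌈1353/85⌉ = 17 − 16 = 1
n=34: ⌈(35·41)/85⌉ − ⌈(34·41)/85⌉ = ⌈1435/85⌉ − ⌈1394/85⌉ = 17 − 17 = 0
n=35: ⌈(36·41)/85⌉ − ⌈(35·41)/85⌉ = ⌈1476/85⌉ − ⌈1435/85⌉ = 18 − 17 = 1
n=36: ⌈(37·41)/85⌉ − ⌈(36·41)/85⌉ = ⌈1517/85⌉ − ⌈1476/85⌉ = 18 − 18 = 0
n=37: ⌈(38·41)/85⌉ − ⌈(37·41)/85⌉ = ⌈1558/85⌉ − ⌈1517/85⌉ = 19 − 18 = 1
n=38: ⌈(39·41)/85⌉ − ⌈(38·41)/85⌉ = ⌈1599/85⌉ − ⌈1558/85⌉ = 19 − 19 = 0
n=39: ⌈(40·41)/85⌉ − ⌈(39·41)/85⌉ = ⌈1640/85⌉ − ⌈1599/85⌉ = 20 − 19 = 1
n=40: ⌈(41·41)/85⌉ − ⌈(40·41)/85⌉ = ⌈1681/85⌉ − ⌈1640/85⌉ = 20 − 20 = 0
n=41: ⌈(42·41)/85⌉ − ⌈(41·41)/85⌉ = ⌈1722/85⌉ − ⌈1681/85⌉ = 21 − 20 = 1
n=42: ⌈(43·41)/85⌉ − ⌈(42·41)/85⌉ = ⌈1763/85⌉ − ⌈1722/85⌉ = 21 − 21 = 0
n=43: ⌈(44·41)/85⌉ − ⌈(43·41)/85⌉ = ⌈1804/85⌉ − ⌈1763/85⌉ = 22 − 21 = 1
n=44: ⌈(45·41)/85⌉ − ⌈(44·41)/85⌉ = ⌈1845/85⌉ − ⌈1804/85⌉ = 22 − 22 = 0
n=45: ⌈(46·41)/85⌉ − ⌈(45·41)/85⌉ = ⌈1886/85⌉ − ⌈1845/85⌉ = 23 − 22 = 1
n=46: ⌈(47·41)/85⌉ − ⌈(46·41)/85⌉ = ⌈1927/85⌉ − ⌈1886/85⌉ = 23 − 23 = 0
n=47: ⌈(48·41)/85⌉ − ⌈(47·41)/85⌉ = ⌈1968/85⌉ − ⌈1927/85⌉ = 24 − 23 = 1
n=48: ⌈(49·41)/85⌉ − ⌈(48·41)/85⌉ = ⌈2009/85⌉ − ⌈1968/85⌉ = 24 − 24 = 0
n=49: ⌈(50·41)/85⌉ − ⌈(49·41)/85⌉ = ⌈2050/85⌉ − ⌈2009/85⌉ = 25 − 24 = 1
n=50: ⌈(51·41)/85⌉ − ⌈(50·41)/85⌉ = ⌈2091/85⌉ − ⌈2050/85⌉ = 25 − 25 = 0
n=51: ⌈(52·41)/85⌉ − ⌈(51·41)/85⌉ = ⌈2132/85⌉ − ⌈2091/85⌉ = 26 − 25 = 1
n=52: ⌈(53·41)/85⌉ − ⌈(52·41)/85⌉ = ⌈2173/85⌉ − ⌈2132/85⌉ = 26 − 26 = 0
n=53: ⌈(54·41)/85⌉ − ⌈(53·41)/85⌉ = ⌈2214/85⌉ − ⌈2173/85⌉ = 27 − 26 = 1
n=54: ⌈(55·41)/85⌉ − ⌈(54·41)/85⌉ = ⌈2255/85⌉ − ⌈2214/85⌉ = 27 − 27 = 0
n=55: ⌈(56·41)/85⌉ − ⌈(55·41)/85⌉ = ⌈2296/85⌉ − ⌈2255/85⌉ = 28 − 27 = 1
n=56: ⌈(57·41)/85⌉ − ⌈(56·41)/85⌉ = ⌈2337/85⌉ − ⌈2296/85⌉ = 28 − 28 = 0
n=57: ⌈(58·41)/85⌉ − ⌈(57·41)/85⌉ = ⌈2378/85⌉ − ⌈2337/85⌉ = 28 − 28 = 0
n=58: ⌈(59·41)/85⌉ − ⌈(58·41)/85⌉ = ⌈2419/85⌉ − ⌈2378/85⌉ = 29 − 28 = 1
n=59: ⌈(60·41)/85⌉ − ⌈(59·41)/85⌉ = ⌈2460/85⌉ − ⌈2419/85⌉ = 29 − 29 = 0
n=60: ⌈(61·41)/85⌉ − ⌈(60·41)/85⌉ = ⌈2501/85⌉ − ⌈2460/85⌉ = 30 − 29 = 1
n=61: ⌈(62·41)/85⌉ − ⌈(61·41)/85⌉ = ⌈2542/85⌉ − ⌈2501/85⌉ = 30 − 30 = 0
n=62: ⌈(63·41)/85⌉ − ⌈(62·41)/85⌉ = ⌈2583/85⌉ − ⌈2542/85⌉ = 31 − 30 = 1
n=63: ⌈(64·41)/85⌉ − ⌈(63·41)/85⌉ = ⌈2624/85⌉ − ⌈2583/85⌉ = 31 − 31 = 0
n=64: ⌈(65·41)/85⌉ − ⌈(64·41)/85⌉ = ⌈2665/85⌉ − ⌈2624/85⌉ = 32 − 31 = 1
n=65: ⌈(66·41)/85⌉ − ⌈(65·41)/85⌉ = ⌈2706/85⌉ − ⌈2665/85⌉ = 32 − 32 = 0
n=66: ⌈(67·41)/85⌉ − ⌈(66·41)/85⌉ = ⌈2747/85⌉ − ⌈2706/85⌉ = 33 − 32 = 1
n=67: ⌈(68·41)/85⌉ − ⌈(67·41)/85⌉ = ⌈2788/85⌉ − ⌈2747/85⌉ = 33 − 33 = 0
n=68: ⌈(69·41)/85⌉ − ⌈(68·41)/85⌉ = ⌈2829/85⌉ − ⌈2788/85⌉ = 34 − 33 = 1
n=69: ⌈(70·41)/85⌉ − ⌈(69·41)/85⌉ = ⌈2870/85⌉ − ⌈2829/85⌉ = 34 − 34 = 0
n=70: ⌈(71·41)/85⌉ − ⌈(70·41)/85⌉ = ⌈2911/85⌉ − ⌈2870/85⌉ = 35 − 34 = 1
n=71: ⌈(72·41)/85⌉ − ⌈(71·41)/85⌉ = ⌈2952/85⌉ − ⌈2911/85⌉ = 35 − 35 = 0
n=72: ⌈(73·41)/85⌉ − ⌈(72·41)/85⌉ = ⌈2993/85⌉ − ⌈2952/85⌉ = 36 − 35 = 1
n=73: ⌈(74·41)/85⌉ − ⌈(73·41)/85⌉ = ⌈3034/85⌉ − ⌈2993/85⌉ = 36 − 36 = 0
n=74: ⌈(75·41)/85⌉ − ⌈(74·41)/85⌉ = ⌈3075/85⌉ − ⌈3034/85⌉ = 37 − 36 = 1
n=75: ⌈(76·41)/85⌉ − ⌈(75·41)/85⌉ = ⌈3116/85⌉ − ⌈3075/85⌉ = 37 − 37 = 0
n=76: ⌈(77·41)/85⌉ − ⌈(76·41)/85⌉ = ⌈3157/85⌉ − ⌈3116/85⌉ = 38 − 37 = 1
n=77: ⌈(78·41)/85⌉ − ⌈(77·41)/85⌉ = ⌈3198/85⌉ − ⌈3157/85⌉ = 38 − 38 = 0
n=78: ⌈(79·41)/85⌉ − ⌈(78·41)/85⌉ = ⌈3239/85⌉ − ⌈3198/85⌉ = 39 − 38 = 1
n=79: ⌈(80·41)/85⌉ − ⌈(79·41)/85⌉ = ⌈3280/85⌉ − ⌈3239/85⌉ = 39 − 39 = 0
n=80: ⌈(81·41)/85⌉ − ⌈(80·41)/85⌉ = ⌈3321/85⌉ − ⌈3280/85⌉ = 40 − 39 = 1
n=81: ⌈(82·41)/85⌉ − ⌈(81·41)/85⌉ = ⌈3362/85⌉ − ⌈3321/85⌉ = 40 − 40 = 0
n=82: ⌈(83·41)/85⌉ − ⌈(82·41)/85⌉ = ⌈3403/85⌉ − ⌈3362/85⌉ = 41 − 40 = 1
n=83: ⌈(84·41)/85⌉ − ⌈(83·41)/85⌉ = ⌈3444/85⌉ − ⌈3403/85⌉ = 41 − 41 = 0
n=84: ⌈(85·41)/85⌉ − ⌈(84·41)/85⌉ = ⌈3485/85⌉ − ⌈3444/85⌉ = 41 − 41 = 0
n=85: ⌈(86·41)/85⌉ − ⌈(85·41)/85⌉ = ⌈3526/85⌉ − ⌈3485/85⌉ = 42 − 41 = 1
n=86: ⌈(87·41)/85⌉ − ⌈(86·41)/85⌉ = ⌈3567/85⌉ − ⌈3526/85⌉ = 42 − 42 = 0
n=87: ⌈(88·41)/85⌉ − ⌈(87·41)/85⌉ = ⌈3608/85⌉ − ⌈3567/85⌉ = 43 − 42 = 1
n=88: ⌈(89·41)/85⌉ − ⌈(88·41)/85⌉ = ⌈3649/85⌉ − ⌈3608/85⌉ = 43 − 43 = 0
n=89: ⌈(90·41)/85⌉ − ⌈(89·41)/85⌉ = ⌈3690/85⌉ − ⌈3649/85⌉ = 44 − 43 = 1
n=90: ⌈(91·41)/85⌉ − ⌈(90·41)/85⌉ = ⌈3731/85⌉ − ⌈3690/85⌉ = 44 − 44 = 0
n=91: ⌈(92·41)/85⌉ − ⌈(91·41)/85⌉ = ⌈3772/85⌉ − ⌈3731/85⌉ = 45 − 44 = 1
n=92: ⌈(93·41)/85⌉ − ⌈(92·41)/85⌉ = ⌈3813/85⌉ − ⌈3772/85⌉ = 45 − 45 = 0
n=93: ⌈(94·41)/85⌉ − ⌈(93·41)/85⌉ = ⌈3854/85⌉ − ⌈3813/85⌉ = 46 − 45 = 1
n=94: ⌈(95·41)/85⌉ − ⌈(94·41)/85⌉ = ⌈3895/85⌉ − ⌈3854/85⌉ = 46 − 46 = 0
n=95: ⌈(96·41)/85⌉ − ⌈(95·41)/85⌉ = ⌈3936/85⌉ − ⌈3895/85⌉ = 47 − 46 = 1
n=96: ⌈(97·41)/85⌉ − ⌈(96·41)/85⌉ = ⌈3977/85⌉ − ⌈3936/85⌉ = 47 − 47 = 0
n=97: ⌈(98·41)/85⌉ − ⌈(97·41)/85⌉ = ⌈4018/85⌉ − ⌈3977/85⌉ = 48 − 47 = 1
n=98: ⌈(99·41)/85⌉ − ⌈(98·41)/85⌉ = ⌈4059/85⌉ − ⌈4018/85⌉ = 48 − 48 = 0
n=99: ⌈(100·41)/85⌉ − ⌈(99·41)/85⌉ = ⌈4100/85⌉ − ⌈4059/85⌉ = 49 − 48 = 1
n=100: ⌈(101·41)/85⌉ − ⌈(100·41)/85⌉ = ⌈4141/85⌉ − ⌈4100/85⌉ = 49 − 49 = 0
n=101: ⌈(102·41)/85⌉ − ⌈(101·41)/85⌉ = ⌈4182/85⌉ − ⌈4141/85⌉ = 50 − 49 = 1
n=102: ⌈(103·41)/85⌉ − ⌈(102·41)/85⌉ = ⌈4223/85⌉ − ⌈4182/85⌉ = 50 − 50 = 0
n=103: ⌈(104·41)/85⌉ − ⌈(103·41)/85⌉ = ⌈4264/85⌉ − ⌈4223/85⌉ = 51 − 50 = 1


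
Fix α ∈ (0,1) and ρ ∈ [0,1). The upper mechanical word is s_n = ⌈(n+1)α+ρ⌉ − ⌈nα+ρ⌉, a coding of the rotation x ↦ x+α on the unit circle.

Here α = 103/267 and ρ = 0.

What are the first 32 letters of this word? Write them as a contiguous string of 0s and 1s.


10100101001010010010100101001001

n=0: ⌈(1·103)/267⌉ − ⌈(0·103)/267⌉ = ⌈103/267⌉ − ⌈0/267⌉ = 1 − 0 = 1
n=1: ⌈(2·103)/267⌉ − ⌈(1·103)/267⌉ = ⌈206/267⌉ − ⌈103/267⌉ = 1 − 1 = 0
n=2: ⌈(3·103)/267⌉ − ⌈(2·103)/267⌉ = ⌈309/267⌉ − ⌈206/267⌉ = 2 − 1 = 1
n=3: ⌈(4·103)/267⌉ − ⌈(3·103)/267⌉ = ⌈412/267⌉ − ⌈309/267⌉ = 2 − 2 = 0
n=4: ⌈(5·103)/267⌉ − ⌈(4·103)/267⌉ = ⌈515/267⌉ − ⌈412/267⌉ = 2 − 2 = 0
n=5: ⌈(6·103)/267⌉ − ⌈(5·103)/267⌉ = ⌈618/267⌉ − ⌈515/267⌉ = 3 − 2 = 1
n=6: ⌈(7·103)/267⌉ − ⌈(6·103)/267⌉ = ⌈721/267⌉ − ⌈618/267⌉ = 3 − 3 = 0
n=7: ⌈(8·103)/267⌉ − ⌈(7·103)/267⌉ = ⌈824/267⌉ − ⌈721/267⌉ = 4 − 3 = 1
n=8: ⌈(9·103)/267⌉ − ⌈(8·103)/267⌉ = ⌈927/267⌉ − ⌈824/267⌉ = 4 − 4 = 0
n=9: ⌈(10·103)/267⌉ − ⌈(9·103)/267⌉ = ⌈1030/267⌉ − ⌈927/267⌉ = 4 − 4 = 0
n=10: ⌈(11·103)/267⌉ − ⌈(10·103)/267⌉ = ⌈1133/267⌉ − ⌈1030/267⌉ = 5 − 4 = 1
n=11: ⌈(12·103)/267⌉ − ⌈(11·103)/267⌉ = ⌈1236/267⌉ − ⌈1133/267⌉ = 5 − 5 = 0
n=12: ⌈(13·103)/267⌉ − ⌈(12·103)/267⌉ = ⌈1339/267⌉ − ⌈1236/267⌉ = 6 − 5 = 1
n=13: ⌈(14·103)/267⌉ − ⌈(13·103)/267⌉ = ⌈1442/267⌉ − ⌈1339/267⌉ = 6 − 6 = 0
n=14: ⌈(15·103)/267⌉ − ⌈(14·103)/267⌉ = ⌈1545/267⌉ − ⌈1442/267⌉ = 6 − 6 = 0
n=15: ⌈(16·103)/267⌉ − ⌈(15·103)/267⌉ = ⌈1648/267⌉ − ⌈1545/267⌉ = 7 − 6 = 1
n=16: ⌈(17·103)/267⌉ − ⌈(16·103)/267⌉ = ⌈1751/267⌉ − ⌈1648/267⌉ = 7 − 7 = 0
n=17: ⌈(18·103)/267⌉ − ⌈(17·103)/267⌉ = ⌈1854/267⌉ − ⌈1751/267⌉ = 7 − 7 = 0
n=18: ⌈(19·103)/267⌉ − ⌈(18·103)/267⌉ = ⌈1957/267⌉ − ⌈1854/267⌉ = 8 − 7 = 1
n=19: ⌈(20·103)/267⌉ − ⌈(19·103)/267⌉ = ⌈2060/267⌉ − ⌈1957/267⌉ = 8 − 8 = 0
n=20: ⌈(21·103)/267⌉ − ⌈(20·103)/267⌉ = ⌈2163/267⌉ − ⌈2060/267⌉ = 9 − 8 = 1
n=21: ⌈(22·103)/267⌉ − ⌈(21·103)/267⌉ = ⌈2266/267⌉ − ⌈2163/267⌉ = 9 − 9 = 0
n=22: ⌈(23·103)/267⌉ − ⌈(22·103)/267⌉ = ⌈2369/267⌉ − ⌈2266/267⌉ = 9 − 9 = 0
n=23: ⌈(24·103)/267⌉ − ⌈(23·103)/267⌉ = ⌈2472/267⌉ − ⌈2369/267⌉ = 10 − 9 = 1
n=24: ⌈(25·103)/267⌉ − ⌈(24·103)/267⌉ = ⌈2575/267⌉ − ⌈2472/267⌉ = 10 − 10 = 0
n=25: ⌈(26·103)/267⌉ − ⌈(25·103)/267⌉ = ⌈2678/267⌉ − ⌈2575/267⌉ = 11 − 10 = 1
n=26: ⌈(27·103)/267⌉ − ⌈(26·103)/267⌉ = ⌈2781/267⌉ − ⌈2678/267⌉ = 11 − 11 = 0
n=27: ⌈(28·103)/267⌉ − ⌈(27·103)/267⌉ = ⌈2884/267⌉ − ⌈2781/267⌉ = 11 − 11 = 0
n=28: ⌈(29·103)/267⌉ − ⌈(28·103)/267⌉ = ⌈2987/267⌉ − ⌈2884/267⌉ = 12 − 11 = 1
n=29: ⌈(30·103)/267⌉ − ⌈(29·103)/267⌉ = ⌈3090/267⌉ − ⌈2987/267⌉ = 12 − 12 = 0
n=30: ⌈(31·103)/267⌉ − ⌈(30·103)/267⌉ = ⌈3193/267⌉ − ⌈3090/267⌉ = 12 − 12 = 0
n=31: ⌈(32·103)/267⌉ − ⌈(31·103)/267⌉ = ⌈3296/267⌉ − ⌈3193/267⌉ = 13 − 12 = 1


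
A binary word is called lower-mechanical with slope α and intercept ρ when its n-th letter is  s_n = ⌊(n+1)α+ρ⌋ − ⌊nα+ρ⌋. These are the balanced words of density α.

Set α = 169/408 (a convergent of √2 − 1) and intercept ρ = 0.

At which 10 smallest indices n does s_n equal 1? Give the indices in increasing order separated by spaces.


2 4 7 9 12 14 16 19 21 24

n=0: ⌊169/408⌋−⌊0/408⌋ = 0−0 = 0
n=1: ⌊338/408⌋−⌊169/408⌋ = 0−0 = 0
n=2: ⌊507/408⌋−⌊338/408⌋ = 1−0 = 1  ← one
n=3: ⌊676/408⌋−⌊507/408⌋ = 1−1 = 0
n=4: ⌊845/408⌋−⌊676/408⌋ = 2−1 = 1  ← one
n=5: ⌊1014/408⌋−⌊845/408⌋ = 2−2 = 0
n=6: ⌊1183/408⌋−⌊1014/408⌋ = 2−2 = 0
n=7: ⌊1352/408⌋−⌊1183/408⌋ = 3−2 = 1  ← one
n=8: ⌊1521/408⌋−⌊1352/408⌋ = 3−3 = 0
n=9: ⌊1690/408⌋−⌊1521/408⌋ = 4−3 = 1  ← one
n=10: ⌊1859/408⌋−⌊1690/408⌋ = 4−4 = 0
n=11: ⌊2028/408⌋−⌊1859/408⌋ = 4−4 = 0
n=12: ⌊2197/408⌋−⌊2028/408⌋ = 5−4 = 1  ← one
n=13: ⌊2366/408⌋−⌊2197/408⌋ = 5−5 = 0
n=14: ⌊2535/408⌋−⌊2366/408⌋ = 6−5 = 1  ← one
n=15: ⌊2704/408⌋−⌊2535/408⌋ = 6−6 = 0
n=16: ⌊2873/408⌋−⌊2704/408⌋ = 7−6 = 1  ← one
n=17: ⌊3042/408⌋−⌊2873/408⌋ = 7−7 = 0
n=18: ⌊3211/408⌋−⌊3042/408⌋ = 7−7 = 0
n=19: ⌊3380/408⌋−⌊3211/408⌋ = 8−7 = 1  ← one
n=20: ⌊3549/408⌋−⌊3380/408⌋ = 8−8 = 0
n=21: ⌊3718/408⌋−⌊3549/408⌋ = 9−8 = 1  ← one
n=22: ⌊3887/408⌋−⌊3718/408⌋ = 9−9 = 0
n=23: ⌊4056/408⌋−⌊3887/408⌋ = 9−9 = 0
n=24: ⌊4225/408⌋−⌊4056/408⌋ = 10−9 = 1  ← one
positions of the first 10 ones: 2 4 7 9 12 14 16 19 21 24


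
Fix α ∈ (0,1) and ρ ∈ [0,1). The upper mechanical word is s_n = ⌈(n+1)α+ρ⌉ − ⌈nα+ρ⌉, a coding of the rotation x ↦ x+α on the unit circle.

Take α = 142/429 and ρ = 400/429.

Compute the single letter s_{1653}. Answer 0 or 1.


0

(n+1)α + ρ = (1654·142 + 400) / 429 = 235268/429
nα + ρ     = (1653·142 + 400) / 429 = 235126/429
⌈235268/429⌉ = 549,  ⌈235126/429⌉ = 549
s_{1653} = 549 − 549 = 0


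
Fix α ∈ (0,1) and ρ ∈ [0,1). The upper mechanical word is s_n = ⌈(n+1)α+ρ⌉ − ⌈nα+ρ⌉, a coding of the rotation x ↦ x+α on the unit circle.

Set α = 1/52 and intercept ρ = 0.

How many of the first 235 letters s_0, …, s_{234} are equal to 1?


#1s = Σ_{n=0}^{234} s_n = Σ_{n=0}^{234} (⌈(n+1)α+ρ⌉ − ⌈nα+ρ⌉)
the sum telescopes: every ⌈nα+ρ⌉ with 0 < n < 235 appears once with + and once with −, leaving ⌈235α+ρ⌉ − ⌈0·α+ρ⌉
235α + ρ = (235·1) / 52 = 235/52
ρ = 0/52
⌈235/52⌉ = 5,  ⌈0/52⌉ = 0
#1s = 5 − 0 = 5

5


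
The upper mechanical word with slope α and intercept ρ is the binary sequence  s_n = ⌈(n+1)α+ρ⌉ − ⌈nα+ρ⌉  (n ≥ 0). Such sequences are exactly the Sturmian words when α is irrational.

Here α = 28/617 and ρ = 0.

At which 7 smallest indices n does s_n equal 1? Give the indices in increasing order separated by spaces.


n=0: ⌈28/617⌉−⌈0/617⌉ = 1−0 = 1  ← one
n=1: ⌈56/617⌉−⌈28/617⌉ = 1−1 = 0
n=2: ⌈84/617⌉−⌈56/617⌉ = 1−1 = 0
  …
n=22: ⌈644/617⌉−⌈616/617⌉ = 2−1 = 1  ← one
n=23: ⌈672/617⌉−⌈644/617⌉ = 2−2 = 0
n=24: ⌈700/617⌉−⌈672/617⌉ = 2−2 = 0
  …
n=44: ⌈1260/617⌉−⌈1232/617⌉ = 3−2 = 1  ← one
n=45: ⌈1288/617⌉−⌈1260/617⌉ = 3−3 = 0
n=46: ⌈1316/617⌉−⌈1288/617⌉ = 3−3 = 0
  …
n=66: ⌈1876/617⌉−⌈1848/617⌉ = 4−3 = 1  ← one
n=67: ⌈1904/617⌉−⌈1876/617⌉ = 4−4 = 0
n=68: ⌈1932/617⌉−⌈1904/617⌉ = 4−4 = 0
  …
n=88: ⌈2492/617⌉−⌈2464/617⌉ = 5−4 = 1  ← one
n=89: ⌈2520/617⌉−⌈2492/617⌉ = 5−5 = 0
n=90: ⌈2548/617⌉−⌈2520/617⌉ = 5−5 = 0
  …
n=110: ⌈3108/617⌉−⌈3080/617⌉ = 6−5 = 1  ← one
n=111: ⌈3136/617⌉−⌈3108/617⌉ = 6−6 = 0
n=112: ⌈3164/617⌉−⌈3136/617⌉ = 6−6 = 0
  …
n=132: ⌈3724/617⌉−⌈3696/617⌉ = 7−6 = 1  ← one
positions of the first 7 ones: 0 22 44 66 88 110 132

0 22 44 66 88 110 132


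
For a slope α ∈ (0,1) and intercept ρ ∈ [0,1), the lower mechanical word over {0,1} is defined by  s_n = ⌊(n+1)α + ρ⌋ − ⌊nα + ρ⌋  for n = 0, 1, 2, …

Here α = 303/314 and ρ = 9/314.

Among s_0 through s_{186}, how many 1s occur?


180

#1s = Σ_{n=0}^{186} s_n = Σ_{n=0}^{186} (⌊(n+1)α+ρ⌋ − ⌊nα+ρ⌋)
the sum telescopes: every ⌊nα+ρ⌋ with 0 < n < 187 appears once with + and once with −, leaving ⌊187α+ρ⌋ − ⌊0·α+ρ⌋
187α + ρ = (187·303 + 9) / 314 = 56670/314
ρ = 9/314
⌊56670/314⌋ = 180,  ⌊9/314⌋ = 0
#1s = 180 − 0 = 180


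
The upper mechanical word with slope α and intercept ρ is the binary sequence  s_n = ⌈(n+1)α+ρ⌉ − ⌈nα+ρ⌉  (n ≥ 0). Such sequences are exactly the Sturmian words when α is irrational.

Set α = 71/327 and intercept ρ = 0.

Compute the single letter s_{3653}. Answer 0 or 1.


0

(n+1)α + ρ = (3654·71) / 327 = 259434/327
nα + ρ     = (3653·71) / 327 = 259363/327
⌈259434/327⌉ = 794,  ⌈259363/327⌉ = 794
s_{3653} = 794 − 794 = 0


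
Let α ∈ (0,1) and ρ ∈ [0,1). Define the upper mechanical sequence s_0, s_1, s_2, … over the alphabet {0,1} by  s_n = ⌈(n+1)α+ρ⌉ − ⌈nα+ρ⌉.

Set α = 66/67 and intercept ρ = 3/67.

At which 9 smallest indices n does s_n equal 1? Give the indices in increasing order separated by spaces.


0 1 3 4 5 6 7 8 9

n=0: ⌈69/67⌉−⌈3/67⌉ = 2−1 = 1  ← one
n=1: ⌈135/67⌉−⌈69/67⌉ = 3−2 = 1  ← one
n=2: ⌈201/67⌉−⌈135/67⌉ = 3−3 = 0
n=3: ⌈267/67⌉−⌈201/67⌉ = 4−3 = 1  ← one
n=4: ⌈333/67⌉−⌈267/67⌉ = 5−4 = 1  ← one
n=5: ⌈399/67⌉−⌈333/67⌉ = 6−5 = 1  ← one
n=6: ⌈465/67⌉−⌈399/67⌉ = 7−6 = 1  ← one
n=7: ⌈531/67⌉−⌈465/67⌉ = 8−7 = 1  ← one
n=8: ⌈597/67⌉−⌈531/67⌉ = 9−8 = 1  ← one
n=9: ⌈663/67⌉−⌈597/67⌉ = 10−9 = 1  ← one
positions of the first 9 ones: 0 1 3 4 5 6 7 8 9


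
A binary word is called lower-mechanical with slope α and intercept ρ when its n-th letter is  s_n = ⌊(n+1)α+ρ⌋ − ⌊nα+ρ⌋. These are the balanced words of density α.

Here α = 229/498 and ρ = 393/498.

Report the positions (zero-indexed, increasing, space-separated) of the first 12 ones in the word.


n=0: ⌊622/498⌋−⌊393/498⌋ = 1−0 = 1  ← one
n=1: ⌊851/498⌋−⌊622/498⌋ = 1−1 = 0
n=2: ⌊1080/498⌋−⌊851/498⌋ = 2−1 = 1  ← one
n=3: ⌊1309/498⌋−⌊1080/498⌋ = 2−2 = 0
n=4: ⌊1538/498⌋−⌊1309/498⌋ = 3−2 = 1  ← one
n=5: ⌊1767/498⌋−⌊1538/498⌋ = 3−3 = 0
n=6: ⌊1996/498⌋−⌊1767/498⌋ = 4−3 = 1  ← one
n=7: ⌊2225/498⌋−⌊1996/498⌋ = 4−4 = 0
n=8: ⌊2454/498⌋−⌊2225/498⌋ = 4−4 = 0
n=9: ⌊2683/498⌋−⌊2454/498⌋ = 5−4 = 1  ← one
n=10: ⌊2912/498⌋−⌊2683/498⌋ = 5−5 = 0
n=11: ⌊3141/498⌋−⌊2912/498⌋ = 6−5 = 1  ← one
n=12: ⌊3370/498⌋−⌊3141/498⌋ = 6−6 = 0
n=13: ⌊3599/498⌋−⌊3370/498⌋ = 7−6 = 1  ← one
n=14: ⌊3828/498⌋−⌊3599/498⌋ = 7−7 = 0
n=15: ⌊4057/498⌋−⌊3828/498⌋ = 8−7 = 1  ← one
n=16: ⌊4286/498⌋−⌊4057/498⌋ = 8−8 = 0
n=17: ⌊4515/498⌋−⌊4286/498⌋ = 9−8 = 1  ← one
n=18: ⌊4744/498⌋−⌊4515/498⌋ = 9−9 = 0
n=19: ⌊4973/498⌋−⌊4744/498⌋ = 9−9 = 0
n=20: ⌊5202/498⌋−⌊4973/498⌋ = 10−9 = 1  ← one
n=21: ⌊5431/498⌋−⌊5202/498⌋ = 10−10 = 0
n=22: ⌊5660/498⌋−⌊5431/498⌋ = 11−10 = 1  ← one
n=23: ⌊5889/498⌋−⌊5660/498⌋ = 11−11 = 0
n=24: ⌊6118/498⌋−⌊5889/498⌋ = 12−11 = 1  ← one
positions of the first 12 ones: 0 2 4 6 9 11 13 15 17 20 22 24

0 2 4 6 9 11 13 15 17 20 22 24


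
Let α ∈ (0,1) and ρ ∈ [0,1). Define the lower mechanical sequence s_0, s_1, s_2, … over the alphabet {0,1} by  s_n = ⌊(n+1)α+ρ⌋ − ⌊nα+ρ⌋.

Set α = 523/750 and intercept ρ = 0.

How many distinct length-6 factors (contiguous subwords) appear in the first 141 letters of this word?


7

t_n = ⌊(n·523)/750⌋ for n = 0 … 141:
  n=0…9: ⌊0/750⌋=0 ⌊523/750⌋=0 ⌊1046/750⌋=1 ⌊1569/750⌋=2 ⌊2092/750⌋=2 ⌊2615/750⌋=3 ⌊3138/750⌋=4 ⌊3661/750⌋=4 ⌊4184/750⌋=5 ⌊4707/750⌋=6
  n=10…19: ⌊5230/750⌋=6 ⌊5753/750⌋=7 ⌊6276/750⌋=8 ⌊6799/750⌋=9 ⌊7322/750⌋=9 ⌊7845/750⌋=10 ⌊8368/750⌋=11 ⌊8891/750⌋=11 ⌊9414/750⌋=12 ⌊9937/750⌋=13
  n=20…29: ⌊10460/750⌋=13 ⌊10983/750⌋=14 ⌊11506/750⌋=15 ⌊12029/750⌋=16 ⌊12552/750⌋=16 ⌊13075/750⌋=17 ⌊13598/750⌋=18 ⌊14121/750⌋=18 ⌊14644/750⌋=19 ⌊15167/750⌋=20
  n=30…39: ⌊15690/750⌋=20 ⌊16213/750⌋=21 ⌊16736/750⌋=22 ⌊17259/750⌋=23 ⌊17782/750⌋=23 ⌊18305/750⌋=24 ⌊18828/750⌋=25 ⌊19351/750⌋=25 ⌊19874/750⌋=26 ⌊20397/750⌋=27
  n=40…49: ⌊20920/750⌋=27 ⌊21443/750⌋=28 ⌊21966/750⌋=29 ⌊22489/750⌋=29 ⌊23012/750⌋=30 ⌊23535/750⌋=31 ⌊24058/750⌋=32 ⌊24581/750⌋=32 ⌊25104/750⌋=33 ⌊25627/750⌋=34
  n=50…59: ⌊26150/750⌋=34 ⌊26673/750⌋=35 ⌊27196/750⌋=36 ⌊27719/750⌋=36 ⌊28242/750⌋=37 ⌊28765/750⌋=38 ⌊29288/750⌋=39 ⌊29811/750⌋=39 ⌊30334/750⌋=40 ⌊30857/750⌋=41
  n=60…69: ⌊31380/750⌋=41 ⌊31903/750⌋=42 ⌊32426/750⌋=43 ⌊32949/750⌋=43 ⌊33472/750⌋=44 ⌊33995/750⌋=45 ⌊34518/750⌋=46 ⌊35041/750⌋=46 ⌊35564/750⌋=47 ⌊36087/750⌋=48
  n=70…79: ⌊36610/750⌋=48 ⌊37133/750⌋=49 ⌊37656/750⌋=50 ⌊38179/750⌋=50 ⌊38702/750⌋=51 ⌊39225/750⌋=52 ⌊39748/750⌋=52 ⌊40271/750⌋=53 ⌊40794/750⌋=54 ⌊41317/750⌋=55
  n=80…89: ⌊41840/750⌋=55 ⌊42363/750⌋=56 ⌊42886/750⌋=57 ⌊43409/750⌋=57 ⌊43932/750⌋=58 ⌊44455/750⌋=59 ⌊44978/750⌋=59 ⌊45501/750⌋=60 ⌊46024/750⌋=61 ⌊46547/750⌋=62
  n=90…99: ⌊47070/750⌋=62 ⌊47593/750⌋=63 ⌊48116/750⌋=64 ⌊48639/750⌋=64 ⌊49162/750⌋=65 ⌊49685/750⌋=66 ⌊50208/750⌋=66 ⌊50731/750⌋=67 ⌊51254/750⌋=68 ⌊51777/750⌋=69
  n=100…109: ⌊52300/750⌋=69 ⌊52823/750⌋=70 ⌊53346/750⌋=71 ⌊53869/750⌋=71 ⌊54392/750⌋=72 ⌊54915/750⌋=73 ⌊55438/750⌋=73 ⌊55961/750⌋=74 ⌊56484/750⌋=75 ⌊57007/750⌋=76
  n=110…119: ⌊57530/750⌋=76 ⌊58053/750⌋=77 ⌊58576/750⌋=78 ⌊59099/750⌋=78 ⌊59622/750⌋=79 ⌊60145/750⌋=80 ⌊60668/750⌋=80 ⌊61191/750⌋=81 ⌊61714/750⌋=82 ⌊62237/750⌋=82
  n=120…129: ⌊62760/750⌋=83 ⌊63283/750⌋=84 ⌊63806/750⌋=85 ⌊64329/750⌋=85 ⌊64852/750⌋=86 ⌊65375/750⌋=87 ⌊65898/750⌋=87 ⌊66421/750⌋=88 ⌊66944/750⌋=89 ⌊67467/750⌋=89
  n=130…139: ⌊67990/750⌋=90 ⌊68513/750⌋=91 ⌊69036/750⌋=92 ⌊69559/750⌋=92 ⌊70082/750⌋=93 ⌊70605/750⌋=94 ⌊71128/750⌋=94 ⌊71651/750⌋=95 ⌊72174/750⌋=96 ⌊72697/750⌋=96
  n=140…141: ⌊73220/750⌋=97 ⌊73743/750⌋=98
s_n = t_(n+1) − t_n for n = 0 … 140 gives
prefix = 011011011011101101101110110110111011011011011101101101110110110111011011011011101101101110110110111011011011101101101101110110110111011011011
slide a length-6 window over [0..5] … [135..140] (136 windows); first occurrence of each distinct factor:
  [  0..  5] 011011
  [  1..  6] 110110
  [  2..  7] 101101
  [  7.. 12] 110111
  [  8.. 13] 101110
  [  9.. 14] 011101
  [ 10.. 15] 111011
  (the other 129 windows repeat one of these)
distinct factors: {011011, 011101, 101101, 101110, 110110, 110111, 111011}
count = 7  (Sturmian bound for length 6 is 7)


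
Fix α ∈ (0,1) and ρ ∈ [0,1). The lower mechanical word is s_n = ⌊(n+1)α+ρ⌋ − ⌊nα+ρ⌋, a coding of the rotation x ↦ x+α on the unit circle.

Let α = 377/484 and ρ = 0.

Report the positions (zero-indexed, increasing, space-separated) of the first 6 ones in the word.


1 2 3 5 6 7

n=0: ⌊377/484⌋−⌊0/484⌋ = 0−0 = 0
n=1: ⌊754/484⌋−⌊377/484⌋ = 1−0 = 1  ← one
n=2: ⌊1131/484⌋−⌊754/484⌋ = 2−1 = 1  ← one
n=3: ⌊1508/484⌋−⌊1131/484⌋ = 3−2 = 1  ← one
n=4: ⌊1885/484⌋−⌊1508/484⌋ = 3−3 = 0
n=5: ⌊2262/484⌋−⌊1885/484⌋ = 4−3 = 1  ← one
n=6: ⌊2639/484⌋−⌊2262/484⌋ = 5−4 = 1  ← one
n=7: ⌊3016/484⌋−⌊2639/484⌋ = 6−5 = 1  ← one
positions of the first 6 ones: 1 2 3 5 6 7


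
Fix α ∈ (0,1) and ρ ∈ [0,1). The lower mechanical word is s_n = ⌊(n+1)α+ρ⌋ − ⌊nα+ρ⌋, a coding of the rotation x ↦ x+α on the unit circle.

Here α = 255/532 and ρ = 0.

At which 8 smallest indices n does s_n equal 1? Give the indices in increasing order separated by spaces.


n=0: ⌊255/532⌋−⌊0/532⌋ = 0−0 = 0
n=1: ⌊510/532⌋−⌊255/532⌋ = 0−0 = 0
n=2: ⌊765/532⌋−⌊510/532⌋ = 1−0 = 1  ← one
n=3: ⌊1020/532⌋−⌊765/532⌋ = 1−1 = 0
n=4: ⌊1275/532⌋−⌊1020/532⌋ = 2−1 = 1  ← one
n=5: ⌊1530/532⌋−⌊1275/532⌋ = 2−2 = 0
n=6: ⌊1785/532⌋−⌊1530/532⌋ = 3−2 = 1  ← one
n=7: ⌊2040/532⌋−⌊1785/532⌋ = 3−3 = 0
n=8: ⌊2295/532⌋−⌊2040/532⌋ = 4−3 = 1  ← one
n=9: ⌊2550/532⌋−⌊2295/532⌋ = 4−4 = 0
n=10: ⌊2805/532⌋−⌊2550/532⌋ = 5−4 = 1  ← one
n=11: ⌊3060/532⌋−⌊2805/532⌋ = 5−5 = 0
n=12: ⌊3315/532⌋−⌊3060/532⌋ = 6−5 = 1  ← one
n=13: ⌊3570/532⌋−⌊3315/532⌋ = 6−6 = 0
n=14: ⌊3825/532⌋−⌊3570/532⌋ = 7−6 = 1  ← one
n=15: ⌊4080/532⌋−⌊3825/532⌋ = 7−7 = 0
n=16: ⌊4335/532⌋−⌊4080/532⌋ = 8−7 = 1  ← one
positions of the first 8 ones: 2 4 6 8 10 12 14 16

2 4 6 8 10 12 14 16


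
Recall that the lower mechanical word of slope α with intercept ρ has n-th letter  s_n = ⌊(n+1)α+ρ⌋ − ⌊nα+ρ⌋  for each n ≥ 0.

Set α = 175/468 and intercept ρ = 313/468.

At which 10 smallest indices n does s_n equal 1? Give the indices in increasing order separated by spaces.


0 3 6 8 11 14 16 19 22 24

n=0: ⌊488/468⌋−⌊313/468⌋ = 1−0 = 1  ← one
n=1: ⌊663/468⌋−⌊488/468⌋ = 1−1 = 0
n=2: ⌊838/468⌋−⌊663/468⌋ = 1−1 = 0
n=3: ⌊1013/468⌋−⌊838/468⌋ = 2−1 = 1  ← one
n=4: ⌊1188/468⌋−⌊1013/468⌋ = 2−2 = 0
n=5: ⌊1363/468⌋−⌊1188/468⌋ = 2−2 = 0
n=6: ⌊1538/468⌋−⌊1363/468⌋ = 3−2 = 1  ← one
n=7: ⌊1713/468⌋−⌊1538/468⌋ = 3−3 = 0
n=8: ⌊1888/468⌋−⌊1713/468⌋ = 4−3 = 1  ← one
n=9: ⌊2063/468⌋−⌊1888/468⌋ = 4−4 = 0
n=10: ⌊2238/468⌋−⌊2063/468⌋ = 4−4 = 0
n=11: ⌊2413/468⌋−⌊2238/468⌋ = 5−4 = 1  ← one
n=12: ⌊2588/468⌋−⌊2413/468⌋ = 5−5 = 0
n=13: ⌊2763/468⌋−⌊2588/468⌋ = 5−5 = 0
n=14: ⌊2938/468⌋−⌊2763/468⌋ = 6−5 = 1  ← one
n=15: ⌊3113/468⌋−⌊2938/468⌋ = 6−6 = 0
n=16: ⌊3288/468⌋−⌊3113/468⌋ = 7−6 = 1  ← one
n=17: ⌊3463/468⌋−⌊3288/468⌋ = 7−7 = 0
n=18: ⌊3638/468⌋−⌊3463/468⌋ = 7−7 = 0
n=19: ⌊3813/468⌋−⌊3638/468⌋ = 8−7 = 1  ← one
n=20: ⌊3988/468⌋−⌊3813/468⌋ = 8−8 = 0
n=21: ⌊4163/468⌋−⌊3988/468⌋ = 8−8 = 0
n=22: ⌊4338/468⌋−⌊4163/468⌋ = 9−8 = 1  ← one
n=23: ⌊4513/468⌋−⌊4338/468⌋ = 9−9 = 0
n=24: ⌊4688/468⌋−⌊4513/468⌋ = 10−9 = 1  ← one
positions of the first 10 ones: 0 3 6 8 11 14 16 19 22 24


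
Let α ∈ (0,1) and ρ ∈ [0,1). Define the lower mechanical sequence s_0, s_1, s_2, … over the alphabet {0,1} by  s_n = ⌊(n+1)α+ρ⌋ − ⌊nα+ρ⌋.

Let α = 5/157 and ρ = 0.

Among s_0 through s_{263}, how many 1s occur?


8

#1s = Σ_{n=0}^{263} s_n = Σ_{n=0}^{263} (⌊(n+1)α+ρ⌋ − ⌊nα+ρ⌋)
the sum telescopes: every ⌊nα+ρ⌋ with 0 < n < 264 appears once with + and once with −, leaving ⌊264α+ρ⌋ − ⌊0·α+ρ⌋
264α + ρ = (264·5) / 157 = 1320/157
ρ = 0/157
⌊1320/157⌋ = 8,  ⌊0/157⌋ = 0
#1s = 8 − 0 = 8


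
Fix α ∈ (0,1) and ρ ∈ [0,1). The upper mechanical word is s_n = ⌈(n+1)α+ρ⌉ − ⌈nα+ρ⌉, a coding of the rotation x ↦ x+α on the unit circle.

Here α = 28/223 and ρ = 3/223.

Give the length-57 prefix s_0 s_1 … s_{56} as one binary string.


n=0: ⌈(1·28+3)/223⌉ − ⌈(0·28+3)/223⌉ = ⌈31/223⌉ − ⌈3/223⌉ = 1 − 1 = 0
n=1: ⌈(2·28+3)/223⌉ − ⌈(1·28+3)/223⌉ = ⌈59/223⌉ − ⌈31/223⌉ = 1 − 1 = 0
n=2: ⌈(3·28+3)/223⌉ − ⌈(2·28+3)/223⌉ = ⌈87/223⌉ − ⌈59/223⌉ = 1 − 1 = 0
n=3: ⌈(4·28+3)/223⌉ − ⌈(3·28+3)/223⌉ = ⌈115/223⌉ − ⌈87/223⌉ = 1 − 1 = 0
n=4: ⌈(5·28+3)/223⌉ − ⌈(4·28+3)/223⌉ = ⌈143/223⌉ − ⌈115/223⌉ = 1 − 1 = 0
n=5: ⌈(6·28+3)/223⌉ − ⌈(5·28+3)/223⌉ = ⌈171/223⌉ − ⌈143/223⌉ = 1 − 1 = 0
n=6: ⌈(7·28+3)/223⌉ − ⌈(6·28+3)/223⌉ = ⌈199/223⌉ − ⌈171/223⌉ = 1 − 1 = 0
n=7: ⌈(8·28+3)/223⌉ − ⌈(7·28+3)/223⌉ = ⌈227/223⌉ − ⌈199/223⌉ = 2 − 1 = 1
n=8: ⌈(9·28+3)/223⌉ − ⌈(8·28+3)/223⌉ = ⌈255/223⌉ − ⌈227/223⌉ = 2 − 2 = 0
n=9: ⌈(10·28+3)/223⌉ − ⌈(9·28+3)/223⌉ = ⌈283/223⌉ − ⌈255/223⌉ = 2 − 2 = 0
n=10: ⌈(11·28+3)/223⌉ − ⌈(10·28+3)/223⌉ = ⌈311/223⌉ − ⌈283/223⌉ = 2 − 2 = 0
n=11: ⌈(12·28+3)/223⌉ − ⌈(11·28+3)/223⌉ = ⌈339/223⌉ − ⌈311/223⌉ = 2 − 2 = 0
n=12: ⌈(13·28+3)/223⌉ − ⌈(12·28+3)/223⌉ = ⌈367/223⌉ − ⌈339/223⌉ = 2 − 2 = 0
n=13: ⌈(14·28+3)/223⌉ − ⌈(13·28+3)/223⌉ = ⌈395/223⌉ − ⌈367/223⌉ = 2 − 2 = 0
n=14: ⌈(15·28+3)/223⌉ − ⌈(14·28+3)/223⌉ = ⌈423/223⌉ − ⌈395/223⌉ = 2 − 2 = 0
n=15: ⌈(16·28+3)/223⌉ − ⌈(15·28+3)/223⌉ = ⌈451/223⌉ − ⌈423/223⌉ = 3 − 2 = 1
n=16: ⌈(17·28+3)/223⌉ − ⌈(16·28+3)/223⌉ = ⌈479/223⌉ − ⌈451/223⌉ = 3 − 3 = 0
n=17: ⌈(18·28+3)/223⌉ − ⌈(17·28+3)/223⌉ = ⌈507/223⌉ − ⌈479/223⌉ = 3 − 3 = 0
n=18: ⌈(19·28+3)/223⌉ − ⌈(18·28+3)/223⌉ = ⌈535/223⌉ − ⌈507/223⌉ = 3 − 3 = 0
n=19: ⌈(20·28+3)/223⌉ − ⌈(19·28+3)/223⌉ = ⌈563/223⌉ − ⌈535/223⌉ = 3 − 3 = 0
n=20: ⌈(21·28+3)/223⌉ − ⌈(20·28+3)/223⌉ = ⌈591/223⌉ − ⌈563/223⌉ = 3 − 3 = 0
n=21: ⌈(22·28+3)/223⌉ − ⌈(21·28+3)/223⌉ = ⌈619/223⌉ − ⌈591/223⌉ = 3 − 3 = 0
n=22: ⌈(23·28+3)/223⌉ − ⌈(22·28+3)/223⌉ = ⌈647/223⌉ − ⌈619/223⌉ = 3 − 3 = 0
n=23: ⌈(24·28+3)/223⌉ − ⌈(23·28+3)/223⌉ = ⌈675/223⌉ − ⌈647/223⌉ = 4 − 3 = 1
n=24: ⌈(25·28+3)/223⌉ − ⌈(24·28+3)/223⌉ = ⌈703/223⌉ − ⌈675/223⌉ = 4 − 4 = 0
n=25: ⌈(26·28+3)/223⌉ − ⌈(25·28+3)/223⌉ = ⌈731/223⌉ − ⌈703/223⌉ = 4 − 4 = 0
n=26: ⌈(27·28+3)/223⌉ − ⌈(26·28+3)/223⌉ = ⌈759/223⌉ − ⌈731/223⌉ = 4 − 4 = 0
n=27: ⌈(28·28+3)/223⌉ − ⌈(27·28+3)/223⌉ = ⌈787/223⌉ − ⌈759/223⌉ = 4 − 4 = 0
n=28: ⌈(29·28+3)/223⌉ − ⌈(28·28+3)/223⌉ = ⌈815/223⌉ − ⌈787/223⌉ = 4 − 4 = 0
n=29: ⌈(30·28+3)/223⌉ − ⌈(29·28+3)/223⌉ = ⌈843/223⌉ − ⌈815/223⌉ = 4 − 4 = 0
n=30: ⌈(31·28+3)/223⌉ − ⌈(30·28+3)/223⌉ = ⌈871/223⌉ − ⌈843/223⌉ = 4 − 4 = 0
n=31: ⌈(32·28+3)/223⌉ − ⌈(31·28+3)/223⌉ = ⌈899/223⌉ − ⌈871/223⌉ = 5 − 4 = 1
n=32: ⌈(33·28+3)/223⌉ − ⌈(32·28+3)/223⌉ = ⌈927/223⌉ − ⌈899/223⌉ = 5 − 5 = 0
n=33: ⌈(34·28+3)/223⌉ − ⌈(33·28+3)/223⌉ = ⌈955/223⌉ − ⌈927/223⌉ = 5 − 5 = 0
n=34: ⌈(35·28+3)/223⌉ − ⌈(34·28+3)/223⌉ = ⌈983/223⌉ − ⌈955/223⌉ = 5 − 5 = 0
n=35: ⌈(36·28+3)/223⌉ − ⌈(35·28+3)/223⌉ = ⌈1011/223⌉ − ⌈983/223⌉ = 5 − 5 = 0
n=36: ⌈(37·28+3)/223⌉ − ⌈(36·28+3)/223⌉ = ⌈1039/223⌉ − ⌈1011/223⌉ = 5 − 5 = 0
n=37: ⌈(38·28+3)/223⌉ − ⌈(37·28+3)/223⌉ = ⌈1067/223⌉ − ⌈1039/223⌉ = 5 − 5 = 0
n=38: ⌈(39·28+3)/223⌉ − ⌈(38·28+3)/223⌉ = ⌈1095/223⌉ − ⌈1067/223⌉ = 5 − 5 = 0
n=39: ⌈(40·28+3)/223⌉ − ⌈(39·28+3)/223⌉ = ⌈1123/223⌉ − ⌈1095/223⌉ = 6 − 5 = 1
n=40: ⌈(41·28+3)/223⌉ − ⌈(40·28+3)/223⌉ = ⌈1151/223⌉ − ⌈1123/223⌉ = 6 − 6 = 0
n=41: ⌈(42·28+3)/223⌉ − ⌈(41·28+3)/223⌉ = ⌈1179/223⌉ − ⌈1151/223⌉ = 6 − 6 = 0
n=42: ⌈(43·28+3)/223⌉ − ⌈(42·28+3)/223⌉ = ⌈1207/223⌉ − ⌈1179/223⌉ = 6 − 6 = 0
n=43: ⌈(44·28+3)/223⌉ − ⌈(43·28+3)/223⌉ = ⌈1235/223⌉ − ⌈1207/223⌉ = 6 − 6 = 0
n=44: ⌈(45·28+3)/223⌉ − ⌈(44·28+3)/223⌉ = ⌈1263/223⌉ − ⌈1235/223⌉ = 6 − 6 = 0
n=45: ⌈(46·28+3)/223⌉ − ⌈(45·28+3)/223⌉ = ⌈1291/223⌉ − ⌈1263/223⌉ = 6 − 6 = 0
n=46: ⌈(47·28+3)/223⌉ − ⌈(46·28+3)/223⌉ = ⌈1319/223⌉ − ⌈1291/223⌉ = 6 − 6 = 0
n=47: ⌈(48·28+3)/223⌉ − ⌈(47·28+3)/223⌉ = ⌈1347/223⌉ − ⌈1319/223⌉ = 7 − 6 = 1
n=48: ⌈(49·28+3)/223⌉ − ⌈(48·28+3)/223⌉ = ⌈1375/223⌉ − ⌈1347/223⌉ = 7 − 7 = 0
n=49: ⌈(50·28+3)/223⌉ − ⌈(49·28+3)/223⌉ = ⌈1403/223⌉ − ⌈1375/223⌉ = 7 − 7 = 0
n=50: ⌈(51·28+3)/223⌉ − ⌈(50·28+3)/223⌉ = ⌈1431/223⌉ − ⌈1403/223⌉ = 7 − 7 = 0
n=51: ⌈(52·28+3)/223⌉ − ⌈(51·28+3)/223⌉ = ⌈1459/223⌉ − ⌈1431/223⌉ = 7 − 7 = 0
n=52: ⌈(53·28+3)/223⌉ − ⌈(52·28+3)/223⌉ = ⌈1487/223⌉ − ⌈1459/223⌉ = 7 − 7 = 0
n=53: ⌈(54·28+3)/223⌉ − ⌈(53·28+3)/223⌉ = ⌈1515/223⌉ − ⌈1487/223⌉ = 7 − 7 = 0
n=54: ⌈(55·28+3)/223⌉ − ⌈(54·28+3)/223⌉ = ⌈1543/223⌉ − ⌈1515/223⌉ = 7 − 7 = 0
n=55: ⌈(56·28+3)/223⌉ − ⌈(55·28+3)/223⌉ = ⌈1571/223⌉ − ⌈1543/223⌉ = 8 − 7 = 1
n=56: ⌈(57·28+3)/223⌉ − ⌈(56·28+3)/223⌉ = ⌈1599/223⌉ − ⌈1571/223⌉ = 8 − 8 = 0

000000010000000100000001000000010000000100000001000000010
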